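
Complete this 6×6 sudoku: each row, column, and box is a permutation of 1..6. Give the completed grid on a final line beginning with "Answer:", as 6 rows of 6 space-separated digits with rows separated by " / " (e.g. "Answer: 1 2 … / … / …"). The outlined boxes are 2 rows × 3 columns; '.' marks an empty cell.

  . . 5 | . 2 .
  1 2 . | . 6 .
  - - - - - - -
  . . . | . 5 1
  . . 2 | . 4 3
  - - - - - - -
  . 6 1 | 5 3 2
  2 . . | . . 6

Step 1. [r3c3∈{3,4,6}] in col 3, 6 fits only at r3c3, so r3c3=6.
Step 2. [r6c4∈{1,4}] in box 6, 4 fits only at r6c4 ⇒ r6c4=4.
Step 3. [r2c3∈{3,4}] across col 3, 4 lands solely at r2c3 ⇒ r2c3=4.
Step 4. [r1c2∈{3}] r1c2 is down to just 3 ⇒ r1c2=3.
Step 5. [r3c1∈{3,4}] row 3 places 3 nowhere but r3c1. So r3c1=3.
Step 6. [r4c1∈{5}] only 5 remains possible at r4c1, so r4c1=5.
Step 7. [r4c4∈{6}] only 6 remains possible at r4c4. So r4c4=6.
Step 8. [r3c2∈{4}] r3c2 has the single candidate 4, so r3c2=4.
Step 9. [r4c2∈{1}] nothing but 1 survives at r4c2, so r4c2=1.
Step 10. [r1c1∈{6}] r1c1 is down to just 6 ⇒ r1c1=6.
Step 11. [r3c4∈{2}] nothing but 2 survives at r3c4 ⇒ r3c4=2.
Step 12. [r2c4∈{3}] r2c4 has the single candidate 3, so r2c4=3.
Step 13. [r6c5∈{1}] only 1 remains possible at r6c5, so r6c5=1.
Step 14. [r5c1∈{4}] r5c1 is down to just 4, so r5c1=4.
Step 15. [r6c2∈{5}] r6c2 has the single candidate 5 ⇒ r6c2=5.
Step 16. [r1c4∈{1}] r1c4 has the single candidate 1. So r1c4=1.
Step 17. [r1c6∈{4}] r1c6's peers cover all but 4, so r1c6=4.
Step 18. [r2c6∈{5}] only 5 remains possible at r2c6. So r2c6=5.
Step 19. [r6c3∈{3}] r6c3 has the single candidate 3. So r6c3=3.

Answer: 6 3 5 1 2 4 / 1 2 4 3 6 5 / 3 4 6 2 5 1 / 5 1 2 6 4 3 / 4 6 1 5 3 2 / 2 5 3 4 1 6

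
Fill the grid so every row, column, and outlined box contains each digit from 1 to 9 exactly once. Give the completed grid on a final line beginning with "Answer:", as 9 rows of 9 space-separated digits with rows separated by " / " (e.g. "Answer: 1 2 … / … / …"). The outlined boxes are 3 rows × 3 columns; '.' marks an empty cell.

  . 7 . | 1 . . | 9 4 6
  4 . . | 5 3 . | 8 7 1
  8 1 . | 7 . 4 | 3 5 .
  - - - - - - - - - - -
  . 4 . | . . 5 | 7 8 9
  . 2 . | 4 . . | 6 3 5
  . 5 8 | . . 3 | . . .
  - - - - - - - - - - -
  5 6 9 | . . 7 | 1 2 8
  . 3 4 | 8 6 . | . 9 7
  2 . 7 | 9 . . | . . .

Step 1. [r5c3∈{1}] r5c3 has the single candidate 1. So r5c3=1.
Step 2. [r6c7∈{2,4}] r6c7 is the only open cell in col 7 admitting 2 ⇒ r6c7=2.
Step 3. [r3c5∈{2,9}] row 3 places 9 nowhere but r3c5 ⇒ r3c5=9.
Step 4. [r4c5∈{1,2}] across row 4, 1 lands solely at r4c5 ⇒ r4c5=1.
Step 5. [r1c5∈{2,8}] r1c5 is the only open cell in col 5 admitting 2. So r1c5=2.
Step 6. [r6c1∈{6,7,9}] 9 has one home in row 6: r6c1 ⇒ r6c1=9.
Step 7. [r3c3∈{2,6}] in row 3, 6 fits only at r3c3. So r3c3=6.
Step 8. [r9c7∈{4,5}] across col 7, 4 lands solely at r9c7 ⇒ r9c7=4.
Step 9. [r4c3∈{3}] r4c3's peers cover all but 3. So r4c3=3.
Step 10. [r5c5∈{7,8}] across col 5, 8 lands solely at r5c5. So r5c5=8.
Step 11. [r6c4∈{6}] r6c4's peers cover all but 6. So r6c4=6.
Step 12. [r8c1∈{1}] nothing but 1 survives at r8c1, so r8c1=1.
Step 13. [r9c6∈{1}] r9c6 has the single candidate 1. So r9c6=1.
Step 14. [r5c6∈{9}] only 9 remains possible at r5c6 ⇒ r5c6=9.
Step 15. [r2c6∈{6}] r2c6's peers cover all but 6. So r2c6=6.
Step 16. [r4c4∈{2}] r4c4's peers cover all but 2, so r4c4=2.
Step 17. [r2c3∈{2}] nothing but 2 survives at r2c3. So r2c3=2.
Step 18. [r8c7∈{5}] nothing but 5 survives at r8c7, so r8c7=5.
Step 19. [r6c9∈{4}] r6c9 is down to just 4, so r6c9=4.
Step 20. [r7c4∈{3}] r7c4's peers cover all but 3. So r7c4=3.
Step 21. [r4c1∈{6}] only 6 remains possible at r4c1. So r4c1=6.
Step 22. [r6c8∈{1}] r6c8 has the single candidate 1 ⇒ r6c8=1.
Step 23. [r5c1∈{7}] nothing but 7 survives at r5c1 ⇒ r5c1=7.
Step 24. [r9c5∈{5}] r9c5 has the single candidate 5 ⇒ r9c5=5.
Step 25. [r2c2∈{9}] r2c2 has the single candidate 9. So r2c2=9.
Step 26. [r1c6∈{8}] r1c6 has the single candidate 8. So r1c6=8.
Step 27. [r8c6∈{2}] only 2 remains possible at r8c6, so r8c6=2.
Step 28. [r9c2∈{8}] r9c2 is down to just 8 ⇒ r9c2=8.
Step 29. [r6c5∈{7}] r6c5's peers cover all but 7 ⇒ r6c5=7.
Step 30. [r9c8∈{6}] only 6 remains possible at r9c8, so r9c8=6.
Step 31. [r7c5∈{4}] r7c5 is down to just 4 ⇒ r7c5=4.
Step 32. [r1c3∈{5}] r1c3 has the single candidate 5, so r1c3=5.
Step 33. [r3c9∈{2}] r3c9 is down to just 2. So r3c9=2.
Step 34. [r1c1∈{3}] r1c1 has the single candidate 3 ⇒ r1c1=3.
Step 35. [r9c9∈{3}] r9c9 has the single candidate 3, so r9c9=3.

Answer: 3 7 5 1 2 8 9 4 6 / 4 9 2 5 3 6 8 7 1 / 8 1 6 7 9 4 3 5 2 / 6 4 3 2 1 5 7 8 9 / 7 2 1 4 8 9 6 3 5 / 9 5 8 6 7 3 2 1 4 / 5 6 9 3 4 7 1 2 8 / 1 3 4 8 6 2 5 9 7 / 2 8 7 9 5 1 4 6 3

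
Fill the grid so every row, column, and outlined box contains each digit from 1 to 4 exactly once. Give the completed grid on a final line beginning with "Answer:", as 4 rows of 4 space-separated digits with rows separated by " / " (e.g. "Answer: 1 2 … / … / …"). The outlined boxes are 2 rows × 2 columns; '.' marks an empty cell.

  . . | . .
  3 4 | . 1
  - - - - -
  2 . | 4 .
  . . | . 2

Step 1. [r3c2∈{1,3}] in row 3, 1 fits only at r3c2. So r3c2=1.
Step 2. [r3c4∈{3}] r3c4 is down to just 3 ⇒ r3c4=3.
Step 3. [r2c3∈{2}] only 2 remains possible at r2c3. So r2c3=2.
Step 4. [r4c1∈{4}] r4c1's peers cover all but 4 ⇒ r4c1=4.
Step 5. [r1c2∈{2}] only 2 remains possible at r1c2 ⇒ r1c2=2.
Step 6. [r4c3∈{1}] r4c3's peers cover all but 1. So r4c3=1.
Step 7. [r1c1∈{1}] nothing but 1 survives at r1c1 ⇒ r1c1=1.
Step 8. [r4c2∈{3}] r4c2 is down to just 3 ⇒ r4c2=3.
Step 9. [r1c3∈{3}] only 3 remains possible at r1c3, so r1c3=3.
Step 10. [r1c4∈{4}] r1c4's peers cover all but 4 ⇒ r1c4=4.

Answer: 1 2 3 4 / 3 4 2 1 / 2 1 4 3 / 4 3 1 2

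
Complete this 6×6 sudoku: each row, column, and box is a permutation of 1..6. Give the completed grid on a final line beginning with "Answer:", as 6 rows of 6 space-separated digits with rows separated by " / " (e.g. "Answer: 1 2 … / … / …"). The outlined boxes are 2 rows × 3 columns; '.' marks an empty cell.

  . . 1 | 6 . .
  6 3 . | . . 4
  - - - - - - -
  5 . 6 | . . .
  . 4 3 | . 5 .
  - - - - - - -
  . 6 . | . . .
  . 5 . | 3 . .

Step 1. [r1c2∈{2}] nothing but 2 survives at r1c2 ⇒ r1c2=2.
Step 2. [r4c1∈{1,2}] in box 3, 2 fits only at r4c1, so r4c1=2.
Step 3. [r4c4∈{1}] only 1 remains possible at r4c4, so r4c4=1.
Step 4. [r6c5∈{1,2,4,6}] col 5 places 6 nowhere but r6c5. So r6c5=6.
Step 5. [r1c6∈{3,5}] r1c6 is the only open cell in row 1 admitting 5 ⇒ r1c6=5.
Step 6. [r2c4∈{2}] r2c4 is down to just 2. So r2c4=2.
Step 7. [r3c4∈{4}] nothing but 4 survives at r3c4, so r3c4=4.
Step 8. [r5c5∈{1,2,4}] 4 has one home in col 5: r5c5, so r5c5=4.
Step 9. [r3c6∈{2,3}] across col 6, 3 lands solely at r3c6. So r3c6=3.
Step 10. [r5c3∈{2}] r5c3 is down to just 2, so r5c3=2.
Step 11. [r5c6∈{1}] r5c6's peers cover all but 1 ⇒ r5c6=1.
Step 12. [r1c1∈{4}] r1c1's peers cover all but 4, so r1c1=4.
Step 13. [r5c4∈{5}] r5c4 is down to just 5. So r5c4=5.
Step 14. [r6c1∈{1}] r6c1 is down to just 1. So r6c1=1.
Step 15. [r1c5∈{3}] r1c5's peers cover all but 3 ⇒ r1c5=3.
Step 16. [r6c3∈{4}] r6c3 has the single candidate 4. So r6c3=4.
Step 17. [r5c1∈{3}] r5c1 is down to just 3 ⇒ r5c1=3.
Step 18. [r2c5∈{1}] only 1 remains possible at r2c5 ⇒ r2c5=1.
Step 19. [r2c3∈{5}] r2c3 has the single candidate 5. So r2c3=5.
Step 20. [r3c2∈{1}] r3c2 has the single candidate 1. So r3c2=1.
Step 21. [r4c6∈{6}] only 6 remains possible at r4c6 ⇒ r4c6=6.
Step 22. [r6c6∈{2}] nothing but 2 survives at r6c6, so r6c6=2.
Step 23. [r3c5∈{2}] r3c5 has the single candidate 2. So r3c5=2.

Answer: 4 2 1 6 3 5 / 6 3 5 2 1 4 / 5 1 6 4 2 3 / 2 4 3 1 5 6 / 3 6 2 5 4 1 / 1 5 4 3 6 2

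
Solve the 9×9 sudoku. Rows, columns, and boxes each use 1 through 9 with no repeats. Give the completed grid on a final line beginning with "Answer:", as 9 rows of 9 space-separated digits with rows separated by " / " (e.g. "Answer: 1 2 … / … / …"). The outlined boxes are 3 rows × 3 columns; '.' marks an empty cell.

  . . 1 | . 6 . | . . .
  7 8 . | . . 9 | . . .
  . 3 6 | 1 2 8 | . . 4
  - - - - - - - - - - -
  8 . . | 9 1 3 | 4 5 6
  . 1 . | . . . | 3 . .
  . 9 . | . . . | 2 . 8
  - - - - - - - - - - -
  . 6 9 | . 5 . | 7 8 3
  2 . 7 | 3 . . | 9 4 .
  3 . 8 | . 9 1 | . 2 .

Step 1. [r3c7∈{5}] r3c7's peers cover all but 5. So r3c7=5.
Step 2. [r5c4∈{2,4,5,6,7,8}] 8 has one home in col 4: r5c4 ⇒ r5c4=8.
Step 3. [r5c6∈{2,4,5,6,7}] r5c6 is the only open cell in box 5 admitting 2, so r5c6=2.
Step 4. [r7c6∈{4}] r7c6 is down to just 4, so r7c6=4.
Step 5. [r3c8∈{7,9}] across row 3, 7 lands solely at r3c8 ⇒ r3c8=7.
Step 6. [r8c2∈{5}] only 5 remains possible at r8c2, so r8c2=5.
Step 7. [r2c8∈{1,3,6}] across col 8, 6 lands solely at r2c8, so r2c8=6.
Step 8. [r5c1∈{4,5,6}] row 5 places 6 nowhere but r5c1 ⇒ r5c1=6.
Step 9. [r5c3∈{4,5}] in row 5, 5 fits only at r5c3. So r5c3=5.
Step 10. [r1c1∈{4,5,9}] r1c1 is the only open cell in col 1 admitting 5, so r1c1=5.
Step 11. [r5c5∈{4,7}] in row 5, 4 fits only at r5c5. So r5c5=4.
Step 12. [r9c4∈{6,7}] across row 9, 7 lands solely at r9c4. So r9c4=7.
Step 13. [r6c6∈{5,6,7}] col 6 places 5 nowhere but r6c6 ⇒ r6c6=5.
Step 14. [r5c8∈{9}] nothing but 9 survives at r5c8. So r5c8=9.
Step 15. [r1c4∈{4}] nothing but 4 survives at r1c4 ⇒ r1c4=4.
Step 16. [r1c2∈{2}] r1c2's peers cover all but 2, so r1c2=2.
Step 17. [r8c9∈{1}] r8c9 has the single candidate 1 ⇒ r8c9=1.
Step 18. [r6c3∈{3,4}] 3 has one home in row 6: r6c3 ⇒ r6c3=3.
Step 19. [r4c3∈{2}] nothing but 2 survives at r4c3 ⇒ r4c3=2.
Step 20. [r9c7∈{6}] r9c7 is down to just 6. So r9c7=6.
Step 21. [r2c3∈{4}] r2c3 has the single candidate 4 ⇒ r2c3=4.
Step 22. [r7c1∈{1}] nothing but 1 survives at r7c1. So r7c1=1.
Step 23. [r2c9∈{2}] nothing but 2 survives at r2c9 ⇒ r2c9=2.
Step 24. [r1c9∈{9}] r1c9's peers cover all but 9 ⇒ r1c9=9.
Step 25. [r6c8∈{1}] r6c8 has the single candidate 1 ⇒ r6c8=1.
Step 26. [r6c1∈{4}] nothing but 4 survives at r6c1. So r6c1=4.
Step 27. [r7c4∈{2}] only 2 remains possible at r7c4, so r7c4=2.
Step 28. [r9c9∈{5}] r9c9's peers cover all but 5 ⇒ r9c9=5.
Step 29. [r2c7∈{1}] r2c7 is down to just 1, so r2c7=1.
Step 30. [r9c2∈{4}] r9c2's peers cover all but 4 ⇒ r9c2=4.
Step 31. [r2c4∈{5}] only 5 remains possible at r2c4. So r2c4=5.
Step 32. [r1c6∈{7}] only 7 remains possible at r1c6 ⇒ r1c6=7.
Step 33. [r1c8∈{3}] only 3 remains possible at r1c8. So r1c8=3.
Step 34. [r6c5∈{7}] r6c5 is down to just 7. So r6c5=7.
Step 35. [r2c5∈{3}] r2c5 is down to just 3, so r2c5=3.
Step 36. [r5c9∈{7}] r5c9 is down to just 7. So r5c9=7.
Step 37. [r8c5∈{8}] only 8 remains possible at r8c5 ⇒ r8c5=8.
Step 38. [r4c2∈{7}] r4c2 has the single candidate 7. So r4c2=7.
Step 39. [r8c6∈{6}] r8c6 is down to just 6 ⇒ r8c6=6.
Step 40. [r1c7∈{8}] nothing but 8 survives at r1c7. So r1c7=8.
Step 41. [r6c4∈{6}] only 6 remains possible at r6c4, so r6c4=6.
Step 42. [r3c1∈{9}] r3c1's peers cover all but 9, so r3c1=9.

Answer: 5 2 1 4 6 7 8 3 9 / 7 8 4 5 3 9 1 6 2 / 9 3 6 1 2 8 5 7 4 / 8 7 2 9 1 3 4 5 6 / 6 1 5 8 4 2 3 9 7 / 4 9 3 6 7 5 2 1 8 / 1 6 9 2 5 4 7 8 3 / 2 5 7 3 8 6 9 4 1 / 3 4 8 7 9 1 6 2 5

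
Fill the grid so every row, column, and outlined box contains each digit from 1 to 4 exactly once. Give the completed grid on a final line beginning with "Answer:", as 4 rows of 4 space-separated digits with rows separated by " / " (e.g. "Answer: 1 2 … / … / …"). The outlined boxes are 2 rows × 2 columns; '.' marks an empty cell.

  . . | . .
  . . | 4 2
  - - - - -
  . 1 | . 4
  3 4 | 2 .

Step 1. [r1c3∈{1,3}] across col 3, 1 lands solely at r1c3, so r1c3=1.
Step 2. [r1c2∈{2,3}] r1c2 is the only open cell in col 2 admitting 2. So r1c2=2.
Step 3. [r4c4∈{1}] only 1 remains possible at r4c4 ⇒ r4c4=1.
Step 4. [r1c1∈{4}] r1c1 is down to just 4. So r1c1=4.
Step 5. [r1c4∈{3}] r1c4 has the single candidate 3 ⇒ r1c4=3.
Step 6. [r3c1∈{2}] nothing but 2 survives at r3c1. So r3c1=2.
Step 7. [r2c2∈{3}] nothing but 3 survives at r2c2. So r2c2=3.
Step 8. [r3c3∈{3}] only 3 remains possible at r3c3, so r3c3=3.
Step 9. [r2c1∈{1}] r2c1 is down to just 1. So r2c1=1.

Answer: 4 2 1 3 / 1 3 4 2 / 2 1 3 4 / 3 4 2 1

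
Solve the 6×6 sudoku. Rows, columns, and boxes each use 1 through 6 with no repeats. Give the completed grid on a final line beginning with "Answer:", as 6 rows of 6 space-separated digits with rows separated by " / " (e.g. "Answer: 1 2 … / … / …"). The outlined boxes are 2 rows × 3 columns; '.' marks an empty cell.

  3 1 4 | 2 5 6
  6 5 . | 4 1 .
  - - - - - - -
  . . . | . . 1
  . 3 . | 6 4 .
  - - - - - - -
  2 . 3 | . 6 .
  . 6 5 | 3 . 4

Step 1. [r3c2∈{2,4}] r3c2 is the only open cell in col 2 admitting 2 ⇒ r3c2=2.
Step 2. [r3c4∈{5}] r3c4's peers cover all but 5. So r3c4=5.
Step 3. [r4c3∈{1}] only 1 remains possible at r4c3. So r4c3=1.
Step 4. [r3c5∈{3}] r3c5 is down to just 3, so r3c5=3.
Step 5. [r4c6∈{2}] only 2 remains possible at r4c6, so r4c6=2.
Step 6. [r2c6∈{3}] r2c6's peers cover all but 3, so r2c6=3.
Step 7. [r5c4∈{1}] r5c4 is down to just 1. So r5c4=1.
Step 8. [r5c2∈{4}] r5c2 is down to just 4 ⇒ r5c2=4.
Step 9. [r4c1∈{5}] r4c1's peers cover all but 5, so r4c1=5.
Step 10. [r3c1∈{4}] nothing but 4 survives at r3c1, so r3c1=4.
Step 11. [r6c5∈{2}] only 2 remains possible at r6c5. So r6c5=2.
Step 12. [r3c3∈{6}] r3c3 is down to just 6 ⇒ r3c3=6.
Step 13. [r5c6∈{5}] r5c6 has the single candidate 5 ⇒ r5c6=5.
Step 14. [r6c1∈{1}] r6c1's peers cover all but 1 ⇒ r6c1=1.
Step 15. [r2c3∈{2}] r2c3's peers cover all but 2. So r2c3=2.

Answer: 3 1 4 2 5 6 / 6 5 2 4 1 3 / 4 2 6 5 3 1 / 5 3 1 6 4 2 / 2 4 3 1 6 5 / 1 6 5 3 2 4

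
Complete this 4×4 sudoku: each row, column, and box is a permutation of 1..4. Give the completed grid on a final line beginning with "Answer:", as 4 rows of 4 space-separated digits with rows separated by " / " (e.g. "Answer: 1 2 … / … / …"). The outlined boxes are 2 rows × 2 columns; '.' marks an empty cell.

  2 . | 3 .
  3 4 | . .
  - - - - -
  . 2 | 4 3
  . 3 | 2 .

Step 1. [r4c4∈{1}] r4c4's peers cover all but 1 ⇒ r4c4=1.
Step 2. [r2c3∈{1}] r2c3 is down to just 1, so r2c3=1.
Step 3. [r1c2∈{1}] r1c2 is down to just 1. So r1c2=1.
Step 4. [r2c4∈{2}] nothing but 2 survives at r2c4. So r2c4=2.
Step 5. [r1c4∈{4}] only 4 remains possible at r1c4. So r1c4=4.
Step 6. [r4c1∈{4}] nothing but 4 survives at r4c1. So r4c1=4.
Step 7. [r3c1∈{1}] r3c1 has the single candidate 1 ⇒ r3c1=1.

Answer: 2 1 3 4 / 3 4 1 2 / 1 2 4 3 / 4 3 2 1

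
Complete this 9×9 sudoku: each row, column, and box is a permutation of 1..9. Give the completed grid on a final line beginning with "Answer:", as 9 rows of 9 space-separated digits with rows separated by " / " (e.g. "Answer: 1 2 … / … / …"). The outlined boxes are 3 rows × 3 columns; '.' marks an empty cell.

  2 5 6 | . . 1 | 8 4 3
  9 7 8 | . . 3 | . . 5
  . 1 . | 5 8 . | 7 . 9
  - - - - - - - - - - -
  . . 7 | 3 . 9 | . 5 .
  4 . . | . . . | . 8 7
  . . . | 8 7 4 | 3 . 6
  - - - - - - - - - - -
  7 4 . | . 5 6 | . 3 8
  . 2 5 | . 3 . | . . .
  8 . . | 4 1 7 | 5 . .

Step 1. [r3c8∈{2,6}] 6 has one home in row 3: r3c8, so r3c8=6.
Step 2. [r6c2∈{9}] r6c2 has the single candidate 9 ⇒ r6c2=9.
Step 3. [r8c7∈{1,4,6,9}] 6 has one home in col 7: r8c7 ⇒ r8c7=6.
Step 4. [r8c1∈{1}] only 1 remains possible at r8c1 ⇒ r8c1=1.
Step 5. [r4c9∈{1,2,4}] r4c9 is the only open cell in col 9 admitting 1 ⇒ r4c9=1.
Step 6. [r6c8∈{2}] r6c8 is down to just 2 ⇒ r6c8=2.
Step 7. [r4c5∈{2,6}] row 4 places 2 nowhere but r4c5, so r4c5=2.
Step 8. [r8c4∈{9}] r8c4's peers cover all but 9 ⇒ r8c4=9.
Step 9. [r5c5∈{6}] r5c5 has the single candidate 6 ⇒ r5c5=6.
Step 10. [r7c7∈{1,2,9}] across row 7, 1 lands solely at r7c7, so r7c7=1.
Step 11. [r5c2∈{3}] r5c2 has the single candidate 3. So r5c2=3.
Step 12. [r9c3∈{3,9}] across row 9, 3 lands solely at r9c3. So r9c3=3.
Step 13. [r7c4∈{2}] nothing but 2 survives at r7c4, so r7c4=2.
Step 14. [r5c3∈{1,2}] in row 5, 2 fits only at r5c3, so r5c3=2.
Step 15. [r4c2∈{6,8}] r4c2 is the only open cell in row 4 admitting 8, so r4c2=8.
Step 16. [r1c4∈{7}] r1c4 has the single candidate 7. So r1c4=7.
Step 17. [r2c5∈{4}] nothing but 4 survives at r2c5. So r2c5=4.
Step 18. [r8c9∈{4}] r8c9's peers cover all but 4. So r8c9=4.
Step 19. [r1c5∈{9}] r1c5's peers cover all but 9. So r1c5=9.
Step 20. [r4c7∈{4}] r4c7 has the single candidate 4. So r4c7=4.
Step 21. [r5c6∈{5}] r5c6's peers cover all but 5 ⇒ r5c6=5.
Step 22. [r2c7∈{2}] only 2 remains possible at r2c7 ⇒ r2c7=2.
Step 23. [r8c8∈{7}] only 7 remains possible at r8c8 ⇒ r8c8=7.
Step 24. [r8c6∈{8}] nothing but 8 survives at r8c6, so r8c6=8.
Step 25. [r5c4∈{1}] nothing but 1 survives at r5c4. So r5c4=1.
Step 26. [r6c3∈{1}] only 1 remains possible at r6c3. So r6c3=1.
Step 27. [r2c4∈{6}] only 6 remains possible at r2c4, so r2c4=6.
Step 28. [r6c1∈{5}] nothing but 5 survives at r6c1, so r6c1=5.
Step 29. [r3c1∈{3}] r3c1 is down to just 3 ⇒ r3c1=3.
Step 30. [r2c8∈{1}] r2c8 is down to just 1 ⇒ r2c8=1.
Step 31. [r9c8∈{9}] r9c8 is down to just 9. So r9c8=9.
Step 32. [r4c1∈{6}] only 6 remains possible at r4c1, so r4c1=6.
Step 33. [r9c2∈{6}] only 6 remains possible at r9c2, so r9c2=6.
Step 34. [r3c6∈{2}] r3c6 has the single candidate 2, so r3c6=2.
Step 35. [r3c3∈{4}] r3c3 is down to just 4 ⇒ r3c3=4.
Step 36. [r9c9∈{2}] nothing but 2 survives at r9c9. So r9c9=2.
Step 37. [r7c3∈{9}] nothing but 9 survives at r7c3 ⇒ r7c3=9.
Step 38. [r5c7∈{9}] only 9 remains possible at r5c7 ⇒ r5c7=9.

Answer: 2 5 6 7 9 1 8 4 3 / 9 7 8 6 4 3 2 1 5 / 3 1 4 5 8 2 7 6 9 / 6 8 7 3 2 9 4 5 1 / 4 3 2 1 6 5 9 8 7 / 5 9 1 8 7 4 3 2 6 / 7 4 9 2 5 6 1 3 8 / 1 2 5 9 3 8 6 7 4 / 8 6 3 4 1 7 5 9 2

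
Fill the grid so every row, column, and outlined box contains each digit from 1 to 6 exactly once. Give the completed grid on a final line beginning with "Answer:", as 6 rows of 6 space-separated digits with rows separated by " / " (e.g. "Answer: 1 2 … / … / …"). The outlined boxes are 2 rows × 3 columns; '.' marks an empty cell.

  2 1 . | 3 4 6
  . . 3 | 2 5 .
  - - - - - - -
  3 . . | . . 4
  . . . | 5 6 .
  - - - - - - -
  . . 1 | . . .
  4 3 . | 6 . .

Step 1. [r5c1∈{5,6}] in col 1, 5 fits only at r5c1, so r5c1=5.
Step 2. [r6c3∈{2}] nothing but 2 survives at r6c3. So r6c3=2.
Step 3. [r3c2∈{2,5,6}] col 2 places 5 nowhere but r3c2, so r3c2=5.
Step 4. [r3c5∈{1,2}] in row 3, 2 fits only at r3c5. So r3c5=2.
Step 5. [r2c2∈{4,6}] in row 2, 4 fits only at r2c2 ⇒ r2c2=4.
Step 6. [r2c6∈{1}] nothing but 1 survives at r2c6 ⇒ r2c6=1.
Step 7. [r4c6∈{3}] only 3 remains possible at r4c6. So r4c6=3.
Step 8. [r5c4∈{4}] r5c4's peers cover all but 4, so r5c4=4.
Step 9. [r3c3∈{6}] r3c3's peers cover all but 6. So r3c3=6.
Step 10. [r6c5∈{1}] only 1 remains possible at r6c5. So r6c5=1.
Step 11. [r5c5∈{3}] r5c5 is down to just 3. So r5c5=3.
Step 12. [r4c1∈{1}] r4c1's peers cover all but 1, so r4c1=1.
Step 13. [r6c6∈{5}] only 5 remains possible at r6c6, so r6c6=5.
Step 14. [r1c3∈{5}] r1c3's peers cover all but 5, so r1c3=5.
Step 15. [r4c3∈{4}] only 4 remains possible at r4c3. So r4c3=4.
Step 16. [r2c1∈{6}] r2c1 is down to just 6, so r2c1=6.
Step 17. [r5c2∈{6}] r5c2 is down to just 6, so r5c2=6.
Step 18. [r4c2∈{2}] r4c2 is down to just 2 ⇒ r4c2=2.
Step 19. [r3c4∈{1}] r3c4 is down to just 1 ⇒ r3c4=1.
Step 20. [r5c6∈{2}] only 2 remains possible at r5c6, so r5c6=2.

Answer: 2 1 5 3 4 6 / 6 4 3 2 5 1 / 3 5 6 1 2 4 / 1 2 4 5 6 3 / 5 6 1 4 3 2 / 4 3 2 6 1 5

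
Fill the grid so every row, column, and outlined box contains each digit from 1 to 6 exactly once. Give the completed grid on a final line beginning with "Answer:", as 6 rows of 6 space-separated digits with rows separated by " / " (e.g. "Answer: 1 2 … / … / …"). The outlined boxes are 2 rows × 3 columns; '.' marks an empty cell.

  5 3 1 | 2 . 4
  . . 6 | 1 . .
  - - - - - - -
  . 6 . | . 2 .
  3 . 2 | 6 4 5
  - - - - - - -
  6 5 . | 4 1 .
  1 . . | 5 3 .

Step 1. [r6c2∈{2,4}] in box 5, 2 fits only at r6c2. So r6c2=2.
Step 2. [r3c1∈{4}] r3c1 has the single candidate 4, so r3c1=4.
Step 3. [r3c4∈{3}] r3c4 is down to just 3, so r3c4=3.
Step 4. [r1c5∈{6}] r1c5 is down to just 6 ⇒ r1c5=6.
Step 5. [r6c6∈{6}] r6c6 is down to just 6. So r6c6=6.
Step 6. [r2c6∈{3}] nothing but 3 survives at r2c6 ⇒ r2c6=3.
Step 7. [r2c2∈{4}] only 4 remains possible at r2c2 ⇒ r2c2=4.
Step 8. [r6c3∈{4}] only 4 remains possible at r6c3. So r6c3=4.
Step 9. [r5c6∈{2}] only 2 remains possible at r5c6 ⇒ r5c6=2.
Step 10. [r2c5∈{5}] r2c5 has the single candidate 5 ⇒ r2c5=5.
Step 11. [r3c3∈{5}] r3c3 has the single candidate 5. So r3c3=5.
Step 12. [r4c2∈{1}] r4c2 has the single candidate 1. So r4c2=1.
Step 13. [r2c1∈{2}] only 2 remains possible at r2c1 ⇒ r2c1=2.
Step 14. [r5c3∈{3}] r5c3's peers cover all but 3 ⇒ r5c3=3.
Step 15. [r3c6∈{1}] r3c6 is down to just 1. So r3c6=1.

Answer: 5 3 1 2 6 4 / 2 4 6 1 5 3 / 4 6 5 3 2 1 / 3 1 2 6 4 5 / 6 5 3 4 1 2 / 1 2 4 5 3 6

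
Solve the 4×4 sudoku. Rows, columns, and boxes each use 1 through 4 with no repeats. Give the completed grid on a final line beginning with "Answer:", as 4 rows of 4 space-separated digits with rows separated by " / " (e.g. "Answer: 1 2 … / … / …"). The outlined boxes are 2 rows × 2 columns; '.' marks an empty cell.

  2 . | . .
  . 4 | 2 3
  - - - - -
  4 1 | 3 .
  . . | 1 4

Step 1. [r1c2∈{3}] r1c2 has the single candidate 3 ⇒ r1c2=3.
Step 2. [r2c1∈{1}] r2c1's peers cover all but 1. So r2c1=1.
Step 3. [r1c3∈{4}] r1c3's peers cover all but 4. So r1c3=4.
Step 4. [r3c4∈{2}] nothing but 2 survives at r3c4. So r3c4=2.
Step 5. [r1c4∈{1}] only 1 remains possible at r1c4. So r1c4=1.
Step 6. [r4c1∈{3}] r4c1 has the single candidate 3 ⇒ r4c1=3.
Step 7. [r4c2∈{2}] r4c2 has the single candidate 2 ⇒ r4c2=2.

Answer: 2 3 4 1 / 1 4 2 3 / 4 1 3 2 / 3 2 1 4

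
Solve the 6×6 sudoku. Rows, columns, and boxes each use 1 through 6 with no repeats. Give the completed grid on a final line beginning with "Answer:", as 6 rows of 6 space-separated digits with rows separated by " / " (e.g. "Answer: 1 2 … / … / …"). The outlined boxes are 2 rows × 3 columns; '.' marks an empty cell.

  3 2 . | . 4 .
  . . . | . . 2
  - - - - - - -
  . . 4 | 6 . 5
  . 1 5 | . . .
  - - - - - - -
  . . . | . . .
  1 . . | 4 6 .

Step 1. [r6c6∈{3}] nothing but 3 survives at r6c6. So r6c6=3.
Step 2. [r1c4∈{1,5}] 5 has one home in row 1: r1c4. So r1c4=5.
Step 3. [r3c5∈{1,2,3}] r3c5 is the only open cell in row 3 admitting 1. So r3c5=1.
Step 4. [r5c3∈{2,3,6}] across col 3, 3 lands solely at r5c3. So r5c3=3.
Step 5. [r5c5∈{2,5}] col 5 places 5 nowhere but r5c5. So r5c5=5.
Step 6. [r5c4∈{1,2}] r5c4 is the only open cell in box 6 admitting 2, so r5c4=2.
Step 7. [r4c1∈{2,6}] across row 4, 6 lands solely at r4c1, so r4c1=6.
Step 8. [r2c4∈{1,3}] r2c4 is the only open cell in col 4 admitting 1. So r2c4=1.
Step 9. [r2c1∈{4,5}] 5 has one home in col 1: r2c1 ⇒ r2c1=5.
Step 10. [r2c2∈{4,6}] across row 2, 4 lands solely at r2c2, so r2c2=4.
Step 11. [r2c3∈{6}] r2c3 is down to just 6 ⇒ r2c3=6.
Step 12. [r4c5∈{2,3}] in row 4, 2 fits only at r4c5. So r4c5=2.
Step 13. [r3c2∈{3}] r3c2 has the single candidate 3. So r3c2=3.
Step 14. [r5c6∈{1}] r5c6 has the single candidate 1 ⇒ r5c6=1.
Step 15. [r4c6∈{4}] r4c6 is down to just 4. So r4c6=4.
Step 16. [r1c3∈{1}] r1c3's peers cover all but 1. So r1c3=1.
Step 17. [r4c4∈{3}] r4c4 is down to just 3, so r4c4=3.
Step 18. [r3c1∈{2}] r3c1 has the single candidate 2. So r3c1=2.
Step 19. [r2c5∈{3}] nothing but 3 survives at r2c5. So r2c5=3.
Step 20. [r5c2∈{6}] r5c2 has the single candidate 6. So r5c2=6.
Step 21. [r5c1∈{4}] r5c1 is down to just 4 ⇒ r5c1=4.
Step 22. [r6c2∈{5}] nothing but 5 survives at r6c2 ⇒ r6c2=5.
Step 23. [r1c6∈{6}] nothing but 6 survives at r1c6 ⇒ r1c6=6.
Step 24. [r6c3∈{2}] r6c3 has the single candidate 2 ⇒ r6c3=2.

Answer: 3 2 1 5 4 6 / 5 4 6 1 3 2 / 2 3 4 6 1 5 / 6 1 5 3 2 4 / 4 6 3 2 5 1 / 1 5 2 4 6 3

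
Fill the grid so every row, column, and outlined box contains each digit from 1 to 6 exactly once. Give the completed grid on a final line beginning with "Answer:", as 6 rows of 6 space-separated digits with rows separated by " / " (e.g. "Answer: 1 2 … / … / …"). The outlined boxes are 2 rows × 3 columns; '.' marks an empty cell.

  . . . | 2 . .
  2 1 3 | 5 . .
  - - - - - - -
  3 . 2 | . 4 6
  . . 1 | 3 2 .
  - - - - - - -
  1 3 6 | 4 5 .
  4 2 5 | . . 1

Step 1. [r4c2∈{4,5,6}] in row 4, 4 fits only at r4c2 ⇒ r4c2=4.
Step 2. [r1c2∈{5,6}] r1c2 is the only open cell in col 2 admitting 6 ⇒ r1c2=6.
Step 3. [r1c6∈{3,4}] across col 6, 3 lands solely at r1c6 ⇒ r1c6=3.
Step 4. [r4c6∈{5}] r4c6 has the single candidate 5 ⇒ r4c6=5.
Step 5. [r2c5∈{6}] nothing but 6 survives at r2c5 ⇒ r2c5=6.
Step 6. [r2c6∈{4}] r2c6's peers cover all but 4, so r2c6=4.
Step 7. [r1c5∈{1}] r1c5 has the single candidate 1. So r1c5=1.
Step 8. [r6c4∈{6}] nothing but 6 survives at r6c4 ⇒ r6c4=6.
Step 9. [r1c3∈{4}] only 4 remains possible at r1c3 ⇒ r1c3=4.
Step 10. [r6c5∈{3}] r6c5's peers cover all but 3 ⇒ r6c5=3.
Step 11. [r1c1∈{5}] r1c1 is down to just 5 ⇒ r1c1=5.
Step 12. [r3c2∈{5}] r3c2 is down to just 5. So r3c2=5.
Step 13. [r5c6∈{2}] nothing but 2 survives at r5c6. So r5c6=2.
Step 14. [r3c4∈{1}] r3c4's peers cover all but 1 ⇒ r3c4=1.
Step 15. [r4c1∈{6}] only 6 remains possible at r4c1 ⇒ r4c1=6.

Answer: 5 6 4 2 1 3 / 2 1 3 5 6 4 / 3 5 2 1 4 6 / 6 4 1 3 2 5 / 1 3 6 4 5 2 / 4 2 5 6 3 1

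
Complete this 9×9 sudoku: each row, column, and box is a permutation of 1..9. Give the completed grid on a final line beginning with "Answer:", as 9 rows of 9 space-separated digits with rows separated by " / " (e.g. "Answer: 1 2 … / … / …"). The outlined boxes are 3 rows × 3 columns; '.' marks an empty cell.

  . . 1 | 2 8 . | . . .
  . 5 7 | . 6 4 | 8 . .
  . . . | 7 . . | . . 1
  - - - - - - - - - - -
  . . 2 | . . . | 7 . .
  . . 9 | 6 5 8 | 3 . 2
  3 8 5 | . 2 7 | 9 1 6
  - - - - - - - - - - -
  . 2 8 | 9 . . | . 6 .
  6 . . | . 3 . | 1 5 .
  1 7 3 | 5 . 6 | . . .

Step 1. [r4c1∈{4}] nothing but 4 survives at r4c1, so r4c1=4.
Step 2. [r7c7∈{4}] nothing but 4 survives at r7c7, so r7c7=4.
Step 3. [r1c1∈{9}] nothing but 9 survives at r1c1, so r1c1=9.
Step 4. [r1c9∈{3,4,5,7}] 4 has one home in col 9: r1c9. So r1c9=4.
Step 5. [r3c3∈{4,6}] 6 has one home in col 3: r3c3. So r3c3=6.
Step 6. [r3c5∈{9}] r3c5 is down to just 9. So r3c5=9.
Step 7. [r4c5∈{1}] nothing but 1 survives at r4c5. So r4c5=1.
Step 8. [r1c2∈{3}] nothing but 3 survives at r1c2. So r1c2=3.
Step 9. [r8c9∈{7,8,9}] 7 has one home in row 8: r8c9. So r8c9=7.
Step 10. [r8c3∈{4}] r8c3 is down to just 4, so r8c3=4.
Step 11. [r1c6∈{5}] r1c6's peers cover all but 5, so r1c6=5.
Step 12. [r3c6∈{3}] only 3 remains possible at r3c6, so r3c6=3.
Step 13. [r3c8∈{2}] r3c8 is down to just 2, so r3c8=2.
Step 14. [r2c8∈{3,9}] 3 has one home in col 8: r2c8 ⇒ r2c8=3.
Step 15. [r4c8∈{8}] nothing but 8 survives at r4c8, so r4c8=8.
Step 16. [r2c9∈{9}] r2c9 is down to just 9. So r2c9=9.
Step 17. [r8c6∈{2}] only 2 remains possible at r8c6, so r8c6=2.
Step 18. [r9c9∈{8}] nothing but 8 survives at r9c9, so r9c9=8.
Step 19. [r4c9∈{5}] r4c9 is down to just 5. So r4c9=5.
Step 20. [r8c4∈{8}] only 8 remains possible at r8c4 ⇒ r8c4=8.
Step 21. [r4c4∈{3}] r4c4 is down to just 3 ⇒ r4c4=3.
Step 22. [r4c2∈{6}] r4c2 has the single candidate 6. So r4c2=6.
Step 23. [r2c1∈{2}] nothing but 2 survives at r2c1. So r2c1=2.
Step 24. [r7c6∈{1}] r7c6 is down to just 1. So r7c6=1.
Step 25. [r7c9∈{3}] r7c9 is down to just 3. So r7c9=3.
Step 26. [r7c1∈{5}] only 5 remains possible at r7c1 ⇒ r7c1=5.
Step 27. [r9c5∈{4}] r9c5 has the single candidate 4, so r9c5=4.
Step 28. [r3c1∈{8}] r3c1 has the single candidate 8, so r3c1=8.
Step 29. [r5c8∈{4}] r5c8's peers cover all but 4. So r5c8=4.
Step 30. [r8c2∈{9}] only 9 remains possible at r8c2 ⇒ r8c2=9.
Step 31. [r6c4∈{4}] only 4 remains possible at r6c4, so r6c4=4.
Step 32. [r1c8∈{7}] nothing but 7 survives at r1c8 ⇒ r1c8=7.
Step 33. [r9c7∈{2}] r9c7's peers cover all but 2, so r9c7=2.
Step 34. [r1c7∈{6}] r1c7's peers cover all but 6 ⇒ r1c7=6.
Step 35. [r3c2∈{4}] only 4 remains possible at r3c2, so r3c2=4.
Step 36. [r4c6∈{9}] only 9 remains possible at r4c6, so r4c6=9.
Step 37. [r5c2∈{1}] nothing but 1 survives at r5c2. So r5c2=1.
Step 38. [r5c1∈{7}] r5c1's peers cover all but 7 ⇒ r5c1=7.
Step 39. [r9c8∈{9}] r9c8 is down to just 9. So r9c8=9.
Step 40. [r2c4∈{1}] r2c4 is down to just 1, so r2c4=1.
Step 41. [r7c5∈{7}] r7c5 has the single candidate 7 ⇒ r7c5=7.
Step 42. [r3c7∈{5}] r3c7 is down to just 5. So r3c7=5.

Answer: 9 3 1 2 8 5 6 7 4 / 2 5 7 1 6 4 8 3 9 / 8 4 6 7 9 3 5 2 1 / 4 6 2 3 1 9 7 8 5 / 7 1 9 6 5 8 3 4 2 / 3 8 5 4 2 7 9 1 6 / 5 2 8 9 7 1 4 6 3 / 6 9 4 8 3 2 1 5 7 / 1 7 3 5 4 6 2 9 8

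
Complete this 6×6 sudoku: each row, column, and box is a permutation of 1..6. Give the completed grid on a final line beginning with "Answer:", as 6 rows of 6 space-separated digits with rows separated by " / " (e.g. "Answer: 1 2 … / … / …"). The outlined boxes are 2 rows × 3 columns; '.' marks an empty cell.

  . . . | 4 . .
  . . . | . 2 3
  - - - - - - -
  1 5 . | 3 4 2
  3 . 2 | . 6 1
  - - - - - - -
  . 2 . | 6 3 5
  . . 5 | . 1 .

Step 1. [r5c1∈{4}] r5c1's peers cover all but 4, so r5c1=4.
Step 2. [r1c6∈{6}] r1c6's peers cover all but 6. So r1c6=6.
Step 3. [r2c3∈{1,4,6}] col 3 places 4 nowhere but r2c3. So r2c3=4.
Step 4. [r1c5∈{5}] r1c5 has the single candidate 5 ⇒ r1c5=5.
Step 5. [r6c1∈{6}] r6c1 is down to just 6 ⇒ r6c1=6.
Step 6. [r1c3∈{1,3}] across col 3, 3 lands solely at r1c3. So r1c3=3.
Step 7. [r2c4∈{1}] r2c4 has the single candidate 1 ⇒ r2c4=1.
Step 8. [r5c3∈{1}] only 1 remains possible at r5c3. So r5c3=1.
Step 9. [r6c6∈{4}] r6c6 is down to just 4, so r6c6=4.
Step 10. [r4c4∈{5}] r4c4 is down to just 5 ⇒ r4c4=5.
Step 11. [r6c4∈{2}] r6c4 has the single candidate 2 ⇒ r6c4=2.
Step 12. [r3c3∈{6}] only 6 remains possible at r3c3. So r3c3=6.
Step 13. [r1c1∈{2}] only 2 remains possible at r1c1, so r1c1=2.
Step 14. [r2c1∈{5}] r2c1 is down to just 5 ⇒ r2c1=5.
Step 15. [r4c2∈{4}] only 4 remains possible at r4c2, so r4c2=4.
Step 16. [r6c2∈{3}] r6c2 is down to just 3, so r6c2=3.
Step 17. [r1c2∈{1}] r1c2 has the single candidate 1, so r1c2=1.
Step 18. [r2c2∈{6}] r2c2 is down to just 6. So r2c2=6.

Answer: 2 1 3 4 5 6 / 5 6 4 1 2 3 / 1 5 6 3 4 2 / 3 4 2 5 6 1 / 4 2 1 6 3 5 / 6 3 5 2 1 4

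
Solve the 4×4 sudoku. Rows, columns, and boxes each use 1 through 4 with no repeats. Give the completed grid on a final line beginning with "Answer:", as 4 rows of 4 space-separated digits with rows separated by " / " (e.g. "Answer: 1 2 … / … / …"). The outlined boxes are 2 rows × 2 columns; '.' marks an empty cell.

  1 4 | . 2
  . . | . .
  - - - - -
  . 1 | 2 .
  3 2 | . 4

Step 1. [r1c3∈{3}] r1c3 is down to just 3, so r1c3=3.
Step 2. [r2c4∈{1}] only 1 remains possible at r2c4. So r2c4=1.
Step 3. [r2c3∈{4}] r2c3's peers cover all but 4, so r2c3=4.
Step 4. [r3c4∈{3}] only 3 remains possible at r3c4 ⇒ r3c4=3.
Step 5. [r3c1∈{4}] r3c1 is down to just 4. So r3c1=4.
Step 6. [r2c1∈{2}] r2c1 is down to just 2, so r2c1=2.
Step 7. [r2c2∈{3}] r2c2 has the single candidate 3, so r2c2=3.
Step 8. [r4c3∈{1}] r4c3 is down to just 1, so r4c3=1.

Answer: 1 4 3 2 / 2 3 4 1 / 4 1 2 3 / 3 2 1 4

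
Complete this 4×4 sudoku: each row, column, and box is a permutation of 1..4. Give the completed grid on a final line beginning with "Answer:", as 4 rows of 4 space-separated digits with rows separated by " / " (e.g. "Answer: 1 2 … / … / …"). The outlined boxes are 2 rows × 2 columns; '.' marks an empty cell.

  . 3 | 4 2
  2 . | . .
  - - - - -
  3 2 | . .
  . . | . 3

Step 1. [r2c4∈{1}] r2c4's peers cover all but 1 ⇒ r2c4=1.
Step 2. [r4c2∈{1,4}] 1 has one home in col 2: r4c2 ⇒ r4c2=1.
Step 3. [r4c3∈{2}] r4c3 is down to just 2, so r4c3=2.
Step 4. [r3c3∈{1}] r3c3 is down to just 1. So r3c3=1.
Step 5. [r2c3∈{3}] only 3 remains possible at r2c3. So r2c3=3.
Step 6. [r3c4∈{4}] nothing but 4 survives at r3c4 ⇒ r3c4=4.
Step 7. [r1c1∈{1}] r1c1 is down to just 1. So r1c1=1.
Step 8. [r4c1∈{4}] r4c1 is down to just 4. So r4c1=4.
Step 9. [r2c2∈{4}] r2c2 has the single candidate 4 ⇒ r2c2=4.

Answer: 1 3 4 2 / 2 4 3 1 / 3 2 1 4 / 4 1 2 3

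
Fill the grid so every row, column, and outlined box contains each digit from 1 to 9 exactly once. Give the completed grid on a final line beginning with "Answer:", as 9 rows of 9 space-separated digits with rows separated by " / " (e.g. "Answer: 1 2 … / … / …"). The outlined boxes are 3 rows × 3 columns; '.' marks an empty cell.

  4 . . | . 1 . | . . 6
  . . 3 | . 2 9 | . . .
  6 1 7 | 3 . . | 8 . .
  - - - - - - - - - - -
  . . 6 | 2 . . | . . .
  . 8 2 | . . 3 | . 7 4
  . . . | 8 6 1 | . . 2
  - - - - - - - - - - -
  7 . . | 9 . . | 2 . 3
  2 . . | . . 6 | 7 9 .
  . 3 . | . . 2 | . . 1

Step 1. [r2c2∈{5}] r2c2 is down to just 5. So r2c2=5.
Step 2. [r8c2∈{4}] r8c2 is down to just 4 ⇒ r8c2=4.
Step 3. [r5c4∈{5}] r5c4 has the single candidate 5 ⇒ r5c4=5.
Step 4. [r1c6∈{5,7,8}] r1c6 is the only open cell in box 2 admitting 8, so r1c6=8.
Step 5. [r1c3∈{9}] r1c3's peers cover all but 9 ⇒ r1c3=9.
Step 6. [r9c1∈{5,8,9}] in row 9, 9 fits only at r9c1, so r9c1=9.
Step 7. [r5c7∈{1,6,9}] row 5 places 6 nowhere but r5c7, so r5c7=6.
Step 8. [r9c8∈{4,5,6,8}] row 9 places 6 nowhere but r9c8 ⇒ r9c8=6.
Step 9. [r7c3∈{1,5,8}] in row 7, 1 fits only at r7c3, so r7c3=1.
Step 10. [r4c6∈{4,7}] across col 6, 7 lands solely at r4c6 ⇒ r4c6=7.
Step 11. [r4c5∈{4,9}] in row 4, 4 fits only at r4c5, so r4c5=4.
Step 12. [r3c5∈{5}] r3c5's peers cover all but 5. So r3c5=5.
Step 13. [r4c2∈{9}] r4c2's peers cover all but 9, so r4c2=9.
Step 14. [r7c5∈{8}] r7c5 is down to just 8. So r7c5=8.
Step 15. [r4c8∈{1,3,5,8}] across col 8, 8 lands solely at r4c8, so r4c8=8.
Step 16. [r4c9∈{5}] nothing but 5 survives at r4c9 ⇒ r4c9=5.
Step 17. [r6c8∈{3}] r6c8 has the single candidate 3. So r6c8=3.
Step 18. [r3c6∈{4}] r3c6's peers cover all but 4 ⇒ r3c6=4.
Step 19. [r8c3∈{5,8}] row 8 places 5 nowhere but r8c3, so r8c3=5.
Step 20. [r7c8∈{4,5}] in row 7, 4 fits only at r7c8. So r7c8=4.
Step 21. [r1c4∈{7}] r1c4's peers cover all but 7, so r1c4=7.
Step 22. [r4c7∈{1}] only 1 remains possible at r4c7 ⇒ r4c7=1.
Step 23. [r1c8∈{2,5}] r1c8 is the only open cell in col 8 admitting 5, so r1c8=5.
Step 24. [r9c3∈{8}] r9c3 has the single candidate 8, so r9c3=8.
Step 25. [r7c6∈{5}] nothing but 5 survives at r7c6. So r7c6=5.
Step 26. [r6c7∈{9}] r6c7's peers cover all but 9. So r6c7=9.
Step 27. [r1c2∈{2}] nothing but 2 survives at r1c2 ⇒ r1c2=2.
Step 28. [r8c9∈{8}] only 8 remains possible at r8c9 ⇒ r8c9=8.
Step 29. [r5c5∈{9}] only 9 remains possible at r5c5 ⇒ r5c5=9.
Step 30. [r2c9∈{7}] r2c9 is down to just 7, so r2c9=7.
Step 31. [r2c1∈{8}] r2c1 is down to just 8. So r2c1=8.
Step 32. [r1c7∈{3}] r1c7 is down to just 3. So r1c7=3.
Step 33. [r3c8∈{2}] nothing but 2 survives at r3c8. So r3c8=2.
Step 34. [r9c4∈{4}] nothing but 4 survives at r9c4 ⇒ r9c4=4.
Step 35. [r9c7∈{5}] r9c7's peers cover all but 5. So r9c7=5.
Step 36. [r6c2∈{7}] r6c2's peers cover all but 7 ⇒ r6c2=7.
Step 37. [r2c4∈{6}] only 6 remains possible at r2c4, so r2c4=6.
Step 38. [r6c1∈{5}] r6c1 is down to just 5, so r6c1=5.
Step 39. [r2c7∈{4}] r2c7 has the single candidate 4. So r2c7=4.
Step 40. [r7c2∈{6}] only 6 remains possible at r7c2. So r7c2=6.
Step 41. [r5c1∈{1}] r5c1's peers cover all but 1, so r5c1=1.
Step 42. [r6c3∈{4}] r6c3 has the single candidate 4, so r6c3=4.
Step 43. [r2c8∈{1}] only 1 remains possible at r2c8 ⇒ r2c8=1.
Step 44. [r8c5∈{3}] only 3 remains possible at r8c5 ⇒ r8c5=3.
Step 45. [r8c4∈{1}] r8c4 has the single candidate 1. So r8c4=1.
Step 46. [r9c5∈{7}] r9c5 is down to just 7 ⇒ r9c5=7.
Step 47. [r3c9∈{9}] r3c9 is down to just 9 ⇒ r3c9=9.
Step 48. [r4c1∈{3}] r4c1's peers cover all but 3 ⇒ r4c1=3.

Answer: 4 2 9 7 1 8 3 5 6 / 8 5 3 6 2 9 4 1 7 / 6 1 7 3 5 4 8 2 9 / 3 9 6 2 4 7 1 8 5 / 1 8 2 5 9 3 6 7 4 / 5 7 4 8 6 1 9 3 2 / 7 6 1 9 8 5 2 4 3 / 2 4 5 1 3 6 7 9 8 / 9 3 8 4 7 2 5 6 1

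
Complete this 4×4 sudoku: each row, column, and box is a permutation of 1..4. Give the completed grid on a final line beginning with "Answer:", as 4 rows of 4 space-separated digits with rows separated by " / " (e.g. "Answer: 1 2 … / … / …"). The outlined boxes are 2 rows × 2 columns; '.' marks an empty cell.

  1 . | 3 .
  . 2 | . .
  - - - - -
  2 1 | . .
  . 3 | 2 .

Step 1. [r3c3∈{4}] r3c3's peers cover all but 4, so r3c3=4.
Step 2. [r1c2∈{4}] r1c2 is down to just 4. So r1c2=4.
Step 3. [r4c4∈{1}] nothing but 1 survives at r4c4. So r4c4=1.
Step 4. [r2c3∈{1}] r2c3 is down to just 1 ⇒ r2c3=1.
Step 5. [r2c1∈{3}] r2c1's peers cover all but 3. So r2c1=3.
Step 6. [r1c4∈{2}] r1c4 has the single candidate 2 ⇒ r1c4=2.
Step 7. [r2c4∈{4}] nothing but 4 survives at r2c4 ⇒ r2c4=4.
Step 8. [r3c4∈{3}] r3c4 is down to just 3, so r3c4=3.
Step 9. [r4c1∈{4}] r4c1 is down to just 4. So r4c1=4.

Answer: 1 4 3 2 / 3 2 1 4 / 2 1 4 3 / 4 3 2 1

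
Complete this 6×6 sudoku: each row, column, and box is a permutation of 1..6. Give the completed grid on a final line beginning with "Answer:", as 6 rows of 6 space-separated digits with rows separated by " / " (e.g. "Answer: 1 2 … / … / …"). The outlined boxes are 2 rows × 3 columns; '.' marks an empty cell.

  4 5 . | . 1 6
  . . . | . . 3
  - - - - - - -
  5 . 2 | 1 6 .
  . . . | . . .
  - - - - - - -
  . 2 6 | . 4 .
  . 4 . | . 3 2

Step 1. [r4c4∈{2,3,4,5}] in col 4, 3 fits only at r4c4. So r4c4=3.
Step 2. [r6c1∈{1}] nothing but 1 survives at r6c1 ⇒ r6c1=1.
Step 3. [r2c1∈{2,6}] r2c1 is the only open cell in col 1 admitting 2. So r2c1=2.
Step 4. [r5c4∈{5}] r5c4 has the single candidate 5 ⇒ r5c4=5.
Step 5. [r2c3∈{1}] r2c3 is down to just 1. So r2c3=1.
Step 6. [r4c6∈{4,5}] 5 has one home in col 6: r4c6. So r4c6=5.
Step 7. [r4c1∈{6}] r4c1 has the single candidate 6, so r4c1=6.
Step 8. [r6c4∈{6}] nothing but 6 survives at r6c4. So r6c4=6.
Step 9. [r4c2∈{1}] only 1 remains possible at r4c2. So r4c2=1.
Step 10. [r4c5∈{2}] r4c5's peers cover all but 2 ⇒ r4c5=2.
Step 11. [r1c4∈{2}] r1c4's peers cover all but 2, so r1c4=2.
Step 12. [r2c5∈{5}] r2c5 has the single candidate 5 ⇒ r2c5=5.
Step 13. [r2c4∈{4}] only 4 remains possible at r2c4. So r2c4=4.
Step 14. [r5c1∈{3}] r5c1's peers cover all but 3 ⇒ r5c1=3.
Step 15. [r5c6∈{1}] only 1 remains possible at r5c6, so r5c6=1.
Step 16. [r4c3∈{4}] nothing but 4 survives at r4c3. So r4c3=4.
Step 17. [r2c2∈{6}] only 6 remains possible at r2c2. So r2c2=6.
Step 18. [r6c3∈{5}] r6c3 has the single candidate 5 ⇒ r6c3=5.
Step 19. [r3c2∈{3}] only 3 remains possible at r3c2. So r3c2=3.
Step 20. [r1c3∈{3}] nothing but 3 survives at r1c3, so r1c3=3.
Step 21. [r3c6∈{4}] r3c6 is down to just 4, so r3c6=4.

Answer: 4 5 3 2 1 6 / 2 6 1 4 5 3 / 5 3 2 1 6 4 / 6 1 4 3 2 5 / 3 2 6 5 4 1 / 1 4 5 6 3 2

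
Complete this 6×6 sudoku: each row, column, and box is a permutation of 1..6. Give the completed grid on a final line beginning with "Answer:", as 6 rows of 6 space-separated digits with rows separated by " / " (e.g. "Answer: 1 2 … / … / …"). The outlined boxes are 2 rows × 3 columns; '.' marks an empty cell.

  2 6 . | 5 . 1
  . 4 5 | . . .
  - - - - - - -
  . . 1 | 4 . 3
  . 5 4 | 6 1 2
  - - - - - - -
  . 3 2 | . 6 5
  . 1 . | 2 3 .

Step 1. [r6c1∈{4,5,6}] across row 6, 5 lands solely at r6c1 ⇒ r6c1=5.
Step 2. [r1c3∈{3}] r1c3's peers cover all but 3 ⇒ r1c3=3.
Step 3. [r6c6∈{4}] r6c6 is down to just 4. So r6c6=4.
Step 4. [r2c4∈{3}] r2c4 has the single candidate 3, so r2c4=3.
Step 5. [r4c1∈{3}] r4c1's peers cover all but 3. So r4c1=3.
Step 6. [r3c2∈{2}] only 2 remains possible at r3c2, so r3c2=2.
Step 7. [r2c6∈{6}] nothing but 6 survives at r2c6. So r2c6=6.
Step 8. [r2c1∈{1}] only 1 remains possible at r2c1. So r2c1=1.
Step 9. [r3c5∈{5}] only 5 remains possible at r3c5, so r3c5=5.
Step 10. [r5c4∈{1}] r5c4's peers cover all but 1 ⇒ r5c4=1.
Step 11. [r5c1∈{4}] only 4 remains possible at r5c1. So r5c1=4.
Step 12. [r6c3∈{6}] r6c3 is down to just 6. So r6c3=6.
Step 13. [r3c1∈{6}] only 6 remains possible at r3c1, so r3c1=6.
Step 14. [r2c5∈{2}] r2c5's peers cover all but 2 ⇒ r2c5=2.
Step 15. [r1c5∈{4}] only 4 remains possible at r1c5, so r1c5=4.

Answer: 2 6 3 5 4 1 / 1 4 5 3 2 6 / 6 2 1 4 5 3 / 3 5 4 6 1 2 / 4 3 2 1 6 5 / 5 1 6 2 3 4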